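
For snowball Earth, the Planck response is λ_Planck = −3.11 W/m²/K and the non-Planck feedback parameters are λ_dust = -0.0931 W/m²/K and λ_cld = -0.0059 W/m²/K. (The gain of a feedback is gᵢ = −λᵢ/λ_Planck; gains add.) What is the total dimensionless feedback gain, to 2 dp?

-0.03

Convert to gains: g_dust = -0.0931/3.11 = -0.02994; g_cld = -0.0059/3.11 = -0.001897.
Total gain g = -0.031837.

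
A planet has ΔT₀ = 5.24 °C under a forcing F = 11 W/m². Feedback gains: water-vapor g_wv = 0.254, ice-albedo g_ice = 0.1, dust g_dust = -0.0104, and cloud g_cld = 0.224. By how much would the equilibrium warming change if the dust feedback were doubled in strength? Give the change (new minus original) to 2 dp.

-0.28 °C

Original: g = 0.5676, ΔT = 5.24/(1−0.5676) = 12.1184 °C.
With doubled dust: g' = 0.5572, ΔT' = 5.24/(1−0.5572) = 11.8338 °C.
Change = 11.8338 − 12.1184 = -0.28 °C.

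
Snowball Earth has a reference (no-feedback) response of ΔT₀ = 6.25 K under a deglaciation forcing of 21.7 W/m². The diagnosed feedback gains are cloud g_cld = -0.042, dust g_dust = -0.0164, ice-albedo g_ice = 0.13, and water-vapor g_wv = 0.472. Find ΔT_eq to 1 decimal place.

13.7 K

Total gain g = -0.042 − 0.0164 + 0.13 + 0.472 = 0.5436.
Amplification A = 1/(1 − 0.5436) = 2.191.
ΔT = 6.25 × 2.191 = 13.7 K.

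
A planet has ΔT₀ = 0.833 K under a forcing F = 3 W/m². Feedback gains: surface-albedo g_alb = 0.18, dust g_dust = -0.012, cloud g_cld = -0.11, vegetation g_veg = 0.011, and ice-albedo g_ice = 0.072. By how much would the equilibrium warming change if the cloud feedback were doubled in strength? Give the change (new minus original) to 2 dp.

Original: g = 0.141, ΔT = 0.833/(1−0.141) = 0.9697 K.
With doubled cloud: g' = 0.031, ΔT' = 0.833/(1−0.031) = 0.8596 K.
Change = 0.8596 − 0.9697 = -0.11 K.

-0.11 K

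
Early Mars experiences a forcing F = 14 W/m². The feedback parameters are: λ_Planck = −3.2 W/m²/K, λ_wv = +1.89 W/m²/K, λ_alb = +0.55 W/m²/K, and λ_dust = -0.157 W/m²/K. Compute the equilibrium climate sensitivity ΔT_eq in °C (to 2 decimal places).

Net feedback parameter λ = (−3.2) + (+1.89) + (+0.55) + (-0.157) = -0.917 W/m²/K.
ΔT = −F/λ = −14/(-0.917) = 15.27 °C.

15.27 °C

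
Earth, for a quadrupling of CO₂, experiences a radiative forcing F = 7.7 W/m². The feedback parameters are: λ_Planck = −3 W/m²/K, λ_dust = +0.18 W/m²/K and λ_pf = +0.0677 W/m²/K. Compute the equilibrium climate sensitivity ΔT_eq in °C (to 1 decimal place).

Net feedback parameter λ = (−3) + (+0.18) + (+0.0677) = -2.7523 W/m²/K.
ΔT = −F/λ = −7.7/(-2.7523) = 2.8 °C.

2.8 °C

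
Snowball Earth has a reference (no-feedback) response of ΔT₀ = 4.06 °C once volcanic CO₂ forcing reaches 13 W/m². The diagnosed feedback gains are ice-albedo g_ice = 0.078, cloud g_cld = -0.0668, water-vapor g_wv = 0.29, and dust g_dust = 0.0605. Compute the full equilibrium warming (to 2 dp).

Total gain g = 0.078 − 0.0668 + 0.29 + 0.0605 = 0.3617.
Amplification A = 1/(1 − 0.3617) = 1.567.
ΔT = 4.06 × 1.567 = 6.36 °C.

6.36 °C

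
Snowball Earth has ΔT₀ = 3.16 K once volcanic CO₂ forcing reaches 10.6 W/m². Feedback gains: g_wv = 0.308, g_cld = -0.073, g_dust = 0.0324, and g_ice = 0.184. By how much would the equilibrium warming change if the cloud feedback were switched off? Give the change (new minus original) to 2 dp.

0.88 K

Original: g = 0.4514, ΔT = 3.16/(1−0.4514) = 5.7601 K.
Without cloud: g' = 0.5244, ΔT' = 3.16/(1−0.5244) = 6.6442 K.
Change = 6.6442 − 5.7601 = 0.88 K.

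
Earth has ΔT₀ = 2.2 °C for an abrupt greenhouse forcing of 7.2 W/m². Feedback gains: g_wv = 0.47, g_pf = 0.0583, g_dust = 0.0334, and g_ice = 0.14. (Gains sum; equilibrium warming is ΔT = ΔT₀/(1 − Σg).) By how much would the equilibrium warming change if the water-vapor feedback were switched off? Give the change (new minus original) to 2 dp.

-4.51 °C

Original: g = 0.7017, ΔT = 2.2/(1−0.7017) = 7.3751 °C.
Without water-vapor: g' = 0.2317, ΔT' = 2.2/(1−0.2317) = 2.8635 °C.
Change = 2.8635 − 7.3751 = -4.51 °C.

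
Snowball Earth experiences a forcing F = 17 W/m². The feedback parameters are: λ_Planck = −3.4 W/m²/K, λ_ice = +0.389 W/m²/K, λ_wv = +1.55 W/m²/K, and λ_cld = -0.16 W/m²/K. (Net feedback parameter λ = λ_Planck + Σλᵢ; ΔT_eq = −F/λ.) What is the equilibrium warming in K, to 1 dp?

Net feedback parameter λ = (−3.4) + (+0.389) + (+1.55) + (-0.16) = -1.621 W/m²/K.
ΔT = −F/λ = −17/(-1.621) = 10.5 K.

10.5 K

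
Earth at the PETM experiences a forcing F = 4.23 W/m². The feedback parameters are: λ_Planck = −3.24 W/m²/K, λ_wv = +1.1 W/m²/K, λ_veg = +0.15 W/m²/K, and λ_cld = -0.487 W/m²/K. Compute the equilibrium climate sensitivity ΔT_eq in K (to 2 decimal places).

Net feedback parameter λ = (−3.24) + (+1.1) + (+0.15) + (-0.487) = -2.477 W/m²/K.
ΔT = −F/λ = −4.23/(-2.477) = 1.71 K.

1.71 K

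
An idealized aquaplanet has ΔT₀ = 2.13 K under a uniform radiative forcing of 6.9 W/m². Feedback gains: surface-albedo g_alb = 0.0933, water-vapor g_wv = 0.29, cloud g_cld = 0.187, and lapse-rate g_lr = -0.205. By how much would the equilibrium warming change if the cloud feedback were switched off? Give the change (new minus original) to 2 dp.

-0.76 K

Original: g = 0.3653, ΔT = 2.13/(1−0.3653) = 3.3559 K.
Without cloud: g' = 0.1783, ΔT' = 2.13/(1−0.1783) = 2.5922 K.
Change = 2.5922 − 3.3559 = -0.76 K.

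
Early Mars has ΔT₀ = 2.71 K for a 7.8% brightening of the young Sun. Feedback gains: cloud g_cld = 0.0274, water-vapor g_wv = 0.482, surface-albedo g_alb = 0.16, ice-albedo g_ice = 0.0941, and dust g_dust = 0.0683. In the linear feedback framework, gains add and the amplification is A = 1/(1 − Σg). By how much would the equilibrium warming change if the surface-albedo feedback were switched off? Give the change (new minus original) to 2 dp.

-7.85 K

Original: g = 0.8318, ΔT = 2.71/(1−0.8318) = 16.1118 K.
Without surface-albedo: g' = 0.6718, ΔT' = 2.71/(1−0.6718) = 8.2572 K.
Change = 8.2572 − 16.1118 = -7.85 K.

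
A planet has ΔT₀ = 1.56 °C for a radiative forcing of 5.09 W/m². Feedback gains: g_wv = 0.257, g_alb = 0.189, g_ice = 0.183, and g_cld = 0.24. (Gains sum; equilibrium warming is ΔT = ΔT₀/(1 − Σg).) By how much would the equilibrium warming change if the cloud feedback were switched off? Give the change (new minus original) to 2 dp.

-7.70 °C

Original: g = 0.869, ΔT = 1.56/(1−0.869) = 11.9084 °C.
Without cloud: g' = 0.629, ΔT' = 1.56/(1−0.629) = 4.2049 °C.
Change = 4.2049 − 11.9084 = -7.70 °C.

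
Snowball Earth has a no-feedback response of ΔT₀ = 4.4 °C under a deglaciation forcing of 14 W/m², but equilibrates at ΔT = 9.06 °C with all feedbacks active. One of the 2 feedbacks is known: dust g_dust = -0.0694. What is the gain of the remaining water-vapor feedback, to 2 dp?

0.58

Amplification A = ΔT/ΔT₀ = 9.06/4.4 = 2.059.
Total gain g = 1 − 1/A = 1 − 1/2.059 = 0.5143.
The known gain is -0.0694.
g_wv = 0.5143 + 0.0694 = 0.58.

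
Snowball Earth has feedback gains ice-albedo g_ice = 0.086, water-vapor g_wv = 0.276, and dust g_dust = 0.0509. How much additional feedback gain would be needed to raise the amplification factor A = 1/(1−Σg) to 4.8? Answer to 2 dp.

Current total gain = 0.4129.
Target gain for A = 4.8: g* = 1 − 1/4.8 = 0.7917.
Additional gain needed = 0.7917 − 0.4129 = 0.38.

0.38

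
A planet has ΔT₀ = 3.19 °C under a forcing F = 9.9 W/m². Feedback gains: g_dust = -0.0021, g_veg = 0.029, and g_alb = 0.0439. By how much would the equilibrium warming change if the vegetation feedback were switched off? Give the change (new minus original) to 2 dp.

Original: g = 0.0708, ΔT = 3.19/(1−0.0708) = 3.4331 °C.
Without vegetation: g' = 0.0418, ΔT' = 3.19/(1−0.0418) = 3.3292 °C.
Change = 3.3292 − 3.4331 = -0.10 °C.

-0.10 °C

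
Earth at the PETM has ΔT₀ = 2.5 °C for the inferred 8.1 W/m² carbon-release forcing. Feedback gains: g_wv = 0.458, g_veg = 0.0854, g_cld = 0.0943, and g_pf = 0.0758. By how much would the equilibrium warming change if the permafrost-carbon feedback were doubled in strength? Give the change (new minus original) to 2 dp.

Original: g = 0.7135, ΔT = 2.5/(1−0.7135) = 8.7260 °C.
With doubled permafrost-carbon: g' = 0.7893, ΔT' = 2.5/(1−0.7893) = 11.8652 °C.
Change = 11.8652 − 8.7260 = 3.14 °C.

3.14 °C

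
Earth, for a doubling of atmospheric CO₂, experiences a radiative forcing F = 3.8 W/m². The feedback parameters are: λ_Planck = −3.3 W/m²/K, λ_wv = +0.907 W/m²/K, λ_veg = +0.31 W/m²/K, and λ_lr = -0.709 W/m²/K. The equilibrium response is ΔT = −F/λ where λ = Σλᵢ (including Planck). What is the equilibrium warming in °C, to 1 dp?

1.4 °C

Net feedback parameter λ = (−3.3) + (+0.907) + (+0.31) + (-0.709) = -2.792 W/m²/K.
ΔT = −F/λ = −3.8/(-2.792) = 1.4 °C.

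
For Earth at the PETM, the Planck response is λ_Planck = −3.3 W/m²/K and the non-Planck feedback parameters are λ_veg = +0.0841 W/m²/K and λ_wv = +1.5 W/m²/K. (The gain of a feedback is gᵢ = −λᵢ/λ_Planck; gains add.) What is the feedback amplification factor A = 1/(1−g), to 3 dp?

1.923

Convert to gains: g_veg = 0.0841/3.3 = 0.02548; g_wv = 1.5/3.3 = 0.4545.
Total gain g = 0.47998.
A = 1/(1 − 0.47998) = 1.923.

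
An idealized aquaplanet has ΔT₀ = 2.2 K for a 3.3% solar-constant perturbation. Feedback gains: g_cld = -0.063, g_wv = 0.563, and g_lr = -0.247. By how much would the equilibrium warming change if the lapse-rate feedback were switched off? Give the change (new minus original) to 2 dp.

1.45 K

Original: g = 0.253, ΔT = 2.2/(1−0.253) = 2.9451 K.
Without lapse-rate: g' = 0.5, ΔT' = 2.2/(1−0.5) = 4.4000 K.
Change = 4.4000 − 2.9451 = 1.45 K.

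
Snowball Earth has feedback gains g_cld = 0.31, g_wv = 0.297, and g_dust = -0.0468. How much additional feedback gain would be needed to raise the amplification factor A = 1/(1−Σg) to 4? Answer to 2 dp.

0.19

Current total gain = 0.5602.
Target gain for A = 4: g* = 1 − 1/4 = 0.75.
Additional gain needed = 0.75 − 0.5602 = 0.19.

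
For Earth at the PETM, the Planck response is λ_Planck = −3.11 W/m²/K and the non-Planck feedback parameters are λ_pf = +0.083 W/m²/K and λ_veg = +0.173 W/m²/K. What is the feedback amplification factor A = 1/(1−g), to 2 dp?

Convert to gains: g_pf = 0.083/3.11 = 0.02669; g_veg = 0.173/3.11 = 0.05563.
Total gain g = 0.08232.
A = 1/(1 − 0.08232) = 1.09.

1.09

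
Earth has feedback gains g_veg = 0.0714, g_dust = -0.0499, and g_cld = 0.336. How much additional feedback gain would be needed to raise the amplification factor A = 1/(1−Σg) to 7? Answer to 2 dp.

0.50

Current total gain = 0.3575.
Target gain for A = 7: g* = 1 − 1/7 = 0.8571.
Additional gain needed = 0.8571 − 0.3575 = 0.50.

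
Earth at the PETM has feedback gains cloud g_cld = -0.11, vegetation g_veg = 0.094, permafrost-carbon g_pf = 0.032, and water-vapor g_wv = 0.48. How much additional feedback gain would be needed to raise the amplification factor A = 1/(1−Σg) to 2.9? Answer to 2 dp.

0.16

Current total gain = 0.496.
Target gain for A = 2.9: g* = 1 − 1/2.9 = 0.6552.
Additional gain needed = 0.6552 − 0.496 = 0.16.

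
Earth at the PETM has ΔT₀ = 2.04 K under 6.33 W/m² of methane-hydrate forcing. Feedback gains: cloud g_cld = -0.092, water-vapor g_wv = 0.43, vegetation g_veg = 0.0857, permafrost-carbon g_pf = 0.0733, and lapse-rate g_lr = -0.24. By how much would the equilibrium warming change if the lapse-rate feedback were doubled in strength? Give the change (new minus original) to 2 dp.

-0.67 K

Original: g = 0.257, ΔT = 2.04/(1−0.257) = 2.7456 K.
With doubled lapse-rate: g' = 0.017, ΔT' = 2.04/(1−0.017) = 2.0753 K.
Change = 2.0753 − 2.7456 = -0.67 K.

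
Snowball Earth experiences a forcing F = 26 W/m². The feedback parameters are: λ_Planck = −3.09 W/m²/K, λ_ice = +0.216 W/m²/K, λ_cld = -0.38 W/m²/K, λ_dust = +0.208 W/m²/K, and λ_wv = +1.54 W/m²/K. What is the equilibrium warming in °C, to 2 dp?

17.26 °C

Net feedback parameter λ = (−3.09) + (+0.216) + (-0.38) + (+0.208) + (+1.54) = -1.506 W/m²/K.
ΔT = −F/λ = −26/(-1.506) = 17.26 °C.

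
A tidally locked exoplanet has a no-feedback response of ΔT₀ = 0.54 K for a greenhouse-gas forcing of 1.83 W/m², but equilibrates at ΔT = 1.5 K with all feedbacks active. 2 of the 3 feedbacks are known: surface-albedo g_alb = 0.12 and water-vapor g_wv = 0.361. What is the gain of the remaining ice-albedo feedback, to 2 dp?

Amplification A = ΔT/ΔT₀ = 1.5/0.54 = 2.778.
Total gain g = 1 − 1/A = 1 − 1/2.778 = 0.64.
Known gains sum to 0.12 + 0.361 = 0.481.
g_ice = 0.64 − 0.481 = 0.16.

0.16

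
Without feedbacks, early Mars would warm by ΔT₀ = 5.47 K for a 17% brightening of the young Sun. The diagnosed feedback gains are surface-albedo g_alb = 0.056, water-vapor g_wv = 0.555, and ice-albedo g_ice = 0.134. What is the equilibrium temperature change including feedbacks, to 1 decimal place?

Total gain g = 0.056 + 0.555 + 0.134 = 0.745.
Amplification A = 1/(1 − 0.745) = 3.922.
ΔT = 5.47 × 3.922 = 21.5 K.

21.5 K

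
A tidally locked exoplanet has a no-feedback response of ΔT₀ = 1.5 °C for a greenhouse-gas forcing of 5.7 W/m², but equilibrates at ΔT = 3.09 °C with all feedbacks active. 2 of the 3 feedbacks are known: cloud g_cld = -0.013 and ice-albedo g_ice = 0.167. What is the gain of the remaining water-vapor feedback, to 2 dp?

Amplification A = ΔT/ΔT₀ = 3.09/1.5 = 2.06.
Total gain g = 1 − 1/A = 1 − 1/2.06 = 0.5146.
Known gains sum to -0.013 + 0.167 = 0.154.
g_wv = 0.5146 − 0.154 = 0.36.

0.36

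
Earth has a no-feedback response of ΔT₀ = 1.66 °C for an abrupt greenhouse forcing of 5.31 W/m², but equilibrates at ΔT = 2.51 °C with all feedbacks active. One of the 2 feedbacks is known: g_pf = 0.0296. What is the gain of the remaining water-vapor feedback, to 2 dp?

0.31

Amplification A = ΔT/ΔT₀ = 2.51/1.66 = 1.512.
Total gain g = 1 − 1/A = 1 − 1/1.512 = 0.3386.
The known gain is 0.0296.
g_wv = 0.3386 − 0.0296 = 0.31.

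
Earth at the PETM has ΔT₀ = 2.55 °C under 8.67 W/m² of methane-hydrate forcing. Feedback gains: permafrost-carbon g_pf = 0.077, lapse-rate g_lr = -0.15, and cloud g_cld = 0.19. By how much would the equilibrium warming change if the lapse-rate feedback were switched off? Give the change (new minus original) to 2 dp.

0.59 °C

Original: g = 0.117, ΔT = 2.55/(1−0.117) = 2.8879 °C.
Without lapse-rate: g' = 0.267, ΔT' = 2.55/(1−0.267) = 3.4789 °C.
Change = 3.4789 − 2.8879 = 0.59 °C.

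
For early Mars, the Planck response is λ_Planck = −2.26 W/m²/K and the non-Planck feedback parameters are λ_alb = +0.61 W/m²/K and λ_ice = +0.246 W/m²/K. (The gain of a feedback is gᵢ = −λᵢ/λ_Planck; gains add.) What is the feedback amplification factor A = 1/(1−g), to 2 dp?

Convert to gains: g_alb = 0.61/2.26 = 0.2699; g_ice = 0.246/2.26 = 0.1088.
Total gain g = 0.3787.
A = 1/(1 − 0.3787) = 1.61.

1.61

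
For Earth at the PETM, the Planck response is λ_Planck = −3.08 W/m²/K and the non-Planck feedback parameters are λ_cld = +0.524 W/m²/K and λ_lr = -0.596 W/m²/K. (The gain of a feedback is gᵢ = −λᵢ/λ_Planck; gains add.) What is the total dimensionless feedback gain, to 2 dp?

-0.02

Convert to gains: g_cld = 0.524/3.08 = 0.1701; g_lr = -0.596/3.08 = -0.1935.
Total gain g = -0.0234.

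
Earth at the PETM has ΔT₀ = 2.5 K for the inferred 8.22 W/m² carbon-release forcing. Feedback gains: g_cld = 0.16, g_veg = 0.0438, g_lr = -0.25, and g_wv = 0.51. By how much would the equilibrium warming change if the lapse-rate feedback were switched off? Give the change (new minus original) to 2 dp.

Original: g = 0.4638, ΔT = 2.5/(1−0.4638) = 4.6624 K.
Without lapse-rate: g' = 0.7138, ΔT' = 2.5/(1−0.7138) = 8.7352 K.
Change = 8.7352 − 4.6624 = 4.07 K.

4.07 K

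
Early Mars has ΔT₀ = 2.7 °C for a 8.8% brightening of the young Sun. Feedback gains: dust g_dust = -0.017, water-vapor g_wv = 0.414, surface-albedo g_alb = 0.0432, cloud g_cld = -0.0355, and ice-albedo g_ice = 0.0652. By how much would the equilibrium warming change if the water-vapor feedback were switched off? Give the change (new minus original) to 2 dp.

-2.23 °C

Original: g = 0.4699, ΔT = 2.7/(1−0.4699) = 5.0934 °C.
Without water-vapor: g' = 0.0559, ΔT' = 2.7/(1−0.0559) = 2.8599 °C.
Change = 2.8599 − 5.0934 = -2.23 °C.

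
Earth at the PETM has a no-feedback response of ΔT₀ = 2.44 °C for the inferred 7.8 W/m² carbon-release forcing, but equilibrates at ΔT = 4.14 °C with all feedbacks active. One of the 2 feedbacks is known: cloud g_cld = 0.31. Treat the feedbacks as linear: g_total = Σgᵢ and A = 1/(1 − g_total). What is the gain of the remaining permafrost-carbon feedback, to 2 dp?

Amplification A = ΔT/ΔT₀ = 4.14/2.44 = 1.697.
Total gain g = 1 − 1/A = 1 − 1/1.697 = 0.4107.
The known gain is 0.31.
g_pf = 0.4107 − 0.31 = 0.10.

0.10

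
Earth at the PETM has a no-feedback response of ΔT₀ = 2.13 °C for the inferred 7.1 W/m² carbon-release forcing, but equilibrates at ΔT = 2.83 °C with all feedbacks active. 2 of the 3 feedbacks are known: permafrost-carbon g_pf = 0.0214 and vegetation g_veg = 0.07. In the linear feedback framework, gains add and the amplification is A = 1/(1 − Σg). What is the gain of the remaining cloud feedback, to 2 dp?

Amplification A = ΔT/ΔT₀ = 2.83/2.13 = 1.329.
Total gain g = 1 − 1/A = 1 − 1/1.329 = 0.2476.
Known gains sum to 0.0214 + 0.07 = 0.0914.
g_cld = 0.2476 − 0.0914 = 0.16.

0.16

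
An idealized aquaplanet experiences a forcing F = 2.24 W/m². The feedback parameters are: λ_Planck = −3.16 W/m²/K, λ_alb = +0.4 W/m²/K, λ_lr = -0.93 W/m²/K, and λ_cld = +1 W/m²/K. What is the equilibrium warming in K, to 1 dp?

Net feedback parameter λ = (−3.16) + (+0.4) + (-0.93) + (+1) = -2.69 W/m²/K.
ΔT = −F/λ = −2.24/(-2.69) = 0.8 K.

0.8 K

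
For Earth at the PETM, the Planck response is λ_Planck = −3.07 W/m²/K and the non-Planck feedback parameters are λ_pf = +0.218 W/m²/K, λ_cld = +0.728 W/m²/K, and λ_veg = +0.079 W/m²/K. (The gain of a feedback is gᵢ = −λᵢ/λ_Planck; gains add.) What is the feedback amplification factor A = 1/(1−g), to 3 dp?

Convert to gains: g_pf = 0.218/3.07 = 0.07101; g_cld = 0.728/3.07 = 0.2371; g_veg = 0.079/3.07 = 0.02573.
Total gain g = 0.33384.
A = 1/(1 − 0.33384) = 1.501.

1.501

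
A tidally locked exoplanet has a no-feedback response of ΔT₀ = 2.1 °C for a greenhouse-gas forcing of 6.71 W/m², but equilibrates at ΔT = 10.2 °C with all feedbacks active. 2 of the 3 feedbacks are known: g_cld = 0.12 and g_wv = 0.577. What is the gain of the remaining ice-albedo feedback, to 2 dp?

0.10

Amplification A = ΔT/ΔT₀ = 10.2/2.1 = 4.857.
Total gain g = 1 − 1/A = 1 − 1/4.857 = 0.7941.
Known gains sum to 0.12 + 0.577 = 0.697.
g_ice = 0.7941 − 0.697 = 0.10.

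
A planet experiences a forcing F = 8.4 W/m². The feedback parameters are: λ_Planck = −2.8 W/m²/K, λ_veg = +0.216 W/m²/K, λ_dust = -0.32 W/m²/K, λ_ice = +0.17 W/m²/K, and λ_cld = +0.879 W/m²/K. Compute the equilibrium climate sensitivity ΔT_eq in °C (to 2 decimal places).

4.53 °C

Net feedback parameter λ = (−2.8) + (+0.216) + (-0.32) + (+0.17) + (+0.879) = -1.855 W/m²/K.
ΔT = −F/λ = −8.4/(-1.855) = 4.53 °C.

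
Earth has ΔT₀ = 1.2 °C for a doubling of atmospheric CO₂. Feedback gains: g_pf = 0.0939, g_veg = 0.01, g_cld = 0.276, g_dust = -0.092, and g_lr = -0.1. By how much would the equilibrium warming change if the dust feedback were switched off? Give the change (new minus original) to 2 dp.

Original: g = 0.1879, ΔT = 1.2/(1−0.1879) = 1.4777 °C.
Without dust: g' = 0.2799, ΔT' = 1.2/(1−0.2799) = 1.6664 °C.
Change = 1.6664 − 1.4777 = 0.19 °C.

0.19 °C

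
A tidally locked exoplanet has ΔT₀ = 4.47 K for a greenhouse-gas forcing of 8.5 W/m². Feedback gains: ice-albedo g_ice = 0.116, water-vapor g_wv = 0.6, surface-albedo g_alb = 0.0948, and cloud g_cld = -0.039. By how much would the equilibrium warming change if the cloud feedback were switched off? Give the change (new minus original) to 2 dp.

Original: g = 0.7718, ΔT = 4.47/(1−0.7718) = 19.5881 K.
Without cloud: g' = 0.8108, ΔT' = 4.47/(1−0.8108) = 23.6258 K.
Change = 23.6258 − 19.5881 = 4.04 K.

4.04 K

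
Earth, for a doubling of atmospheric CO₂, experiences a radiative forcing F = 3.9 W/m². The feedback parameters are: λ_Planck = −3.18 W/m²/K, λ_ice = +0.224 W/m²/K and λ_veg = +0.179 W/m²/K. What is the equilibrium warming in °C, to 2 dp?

Net feedback parameter λ = (−3.18) + (+0.224) + (+0.179) = -2.777 W/m²/K.
ΔT = −F/λ = −3.9/(-2.777) = 1.40 °C.

1.40 °C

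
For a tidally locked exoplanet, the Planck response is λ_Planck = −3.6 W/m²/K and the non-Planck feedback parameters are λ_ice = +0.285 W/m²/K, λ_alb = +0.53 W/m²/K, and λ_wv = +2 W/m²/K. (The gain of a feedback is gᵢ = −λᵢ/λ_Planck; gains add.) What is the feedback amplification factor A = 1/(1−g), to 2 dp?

4.59

Convert to gains: g_ice = 0.285/3.6 = 0.07917; g_alb = 0.53/3.6 = 0.1472; g_wv = 2/3.6 = 0.5556.
Total gain g = 0.78197.
A = 1/(1 − 0.78197) = 4.59.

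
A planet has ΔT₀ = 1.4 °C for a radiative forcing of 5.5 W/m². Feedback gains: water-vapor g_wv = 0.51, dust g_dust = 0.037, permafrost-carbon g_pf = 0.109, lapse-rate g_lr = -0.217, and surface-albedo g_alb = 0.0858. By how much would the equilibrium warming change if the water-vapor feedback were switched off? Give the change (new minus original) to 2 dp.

-1.53 °C

Original: g = 0.5248, ΔT = 1.4/(1−0.5248) = 2.9461 °C.
Without water-vapor: g' = 0.0148, ΔT' = 1.4/(1−0.0148) = 1.4210 °C.
Change = 1.4210 − 2.9461 = -1.53 °C.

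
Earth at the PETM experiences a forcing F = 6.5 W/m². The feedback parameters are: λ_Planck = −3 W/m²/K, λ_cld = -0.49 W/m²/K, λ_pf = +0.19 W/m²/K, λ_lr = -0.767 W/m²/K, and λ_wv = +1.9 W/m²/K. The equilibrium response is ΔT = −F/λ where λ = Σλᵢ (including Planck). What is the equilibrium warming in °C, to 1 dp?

3.0 °C

Net feedback parameter λ = (−3) + (-0.49) + (+0.19) + (-0.767) + (+1.9) = -2.167 W/m²/K.
ΔT = −F/λ = −6.5/(-2.167) = 3.0 °C.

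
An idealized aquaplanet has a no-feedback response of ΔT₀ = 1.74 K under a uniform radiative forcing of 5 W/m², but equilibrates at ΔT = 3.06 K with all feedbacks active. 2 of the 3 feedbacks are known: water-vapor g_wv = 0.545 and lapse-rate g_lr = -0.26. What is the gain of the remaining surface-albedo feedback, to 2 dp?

Amplification A = ΔT/ΔT₀ = 3.06/1.74 = 1.759.
Total gain g = 1 − 1/A = 1 − 1/1.759 = 0.4315.
Known gains sum to 0.545 − 0.26 = 0.285.
g_alb = 0.4315 − 0.285 = 0.15.

0.15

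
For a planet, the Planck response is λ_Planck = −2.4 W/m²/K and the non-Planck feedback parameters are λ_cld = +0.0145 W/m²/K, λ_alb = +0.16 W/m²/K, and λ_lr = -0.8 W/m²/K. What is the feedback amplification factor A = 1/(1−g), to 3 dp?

0.793

Convert to gains: g_cld = 0.0145/2.4 = 0.006042; g_alb = 0.16/2.4 = 0.06667; g_lr = -0.8/2.4 = -0.3333.
Total gain g = -0.260588.
A = 1/(1 + 0.260588) = 0.793.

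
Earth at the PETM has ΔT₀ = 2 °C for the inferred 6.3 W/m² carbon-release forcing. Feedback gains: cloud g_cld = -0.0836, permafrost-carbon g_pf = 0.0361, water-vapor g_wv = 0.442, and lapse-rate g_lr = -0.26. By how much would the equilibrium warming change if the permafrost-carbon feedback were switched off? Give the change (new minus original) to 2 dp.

-0.09 °C

Original: g = 0.1345, ΔT = 2/(1−0.1345) = 2.3108 °C.
Without permafrost-carbon: g' = 0.0984, ΔT' = 2/(1−0.0984) = 2.2183 °C.
Change = 2.2183 − 2.3108 = -0.09 °C.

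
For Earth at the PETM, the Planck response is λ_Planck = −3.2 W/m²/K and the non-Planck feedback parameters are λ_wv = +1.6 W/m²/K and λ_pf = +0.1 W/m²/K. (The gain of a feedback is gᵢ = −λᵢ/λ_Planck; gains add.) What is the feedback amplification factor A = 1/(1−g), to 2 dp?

Convert to gains: g_wv = 1.6/3.2 = 0.5; g_pf = 0.1/3.2 = 0.03125.
Total gain g = 0.53125.
A = 1/(1 − 0.53125) = 2.13.

2.13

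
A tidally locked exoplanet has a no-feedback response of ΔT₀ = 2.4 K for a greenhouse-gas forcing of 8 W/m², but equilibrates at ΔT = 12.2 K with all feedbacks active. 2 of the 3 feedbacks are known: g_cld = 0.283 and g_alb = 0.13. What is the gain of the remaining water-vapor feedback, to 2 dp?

0.39

Amplification A = ΔT/ΔT₀ = 12.2/2.4 = 5.083.
Total gain g = 1 − 1/A = 1 − 1/5.083 = 0.8033.
Known gains sum to 0.283 + 0.13 = 0.413.
g_wv = 0.8033 − 0.413 = 0.39.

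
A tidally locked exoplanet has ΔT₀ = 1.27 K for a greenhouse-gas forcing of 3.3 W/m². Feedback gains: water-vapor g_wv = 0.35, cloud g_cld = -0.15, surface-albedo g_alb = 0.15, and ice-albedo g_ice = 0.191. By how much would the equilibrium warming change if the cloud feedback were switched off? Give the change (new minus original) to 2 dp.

Original: g = 0.541, ΔT = 1.27/(1−0.541) = 2.7669 K.
Without cloud: g' = 0.691, ΔT' = 1.27/(1−0.691) = 4.1100 K.
Change = 4.1100 − 2.7669 = 1.34 K.

1.34 K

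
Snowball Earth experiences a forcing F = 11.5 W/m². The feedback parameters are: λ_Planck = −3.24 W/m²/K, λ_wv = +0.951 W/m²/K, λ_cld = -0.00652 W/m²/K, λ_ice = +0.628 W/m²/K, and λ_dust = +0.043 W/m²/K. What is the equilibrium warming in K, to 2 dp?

7.08 K

Net feedback parameter λ = (−3.24) + (+0.951) + (-0.00652) + (+0.628) + (+0.043) = -1.62452 W/m²/K.
ΔT = −F/λ = −11.5/(-1.62452) = 7.08 K.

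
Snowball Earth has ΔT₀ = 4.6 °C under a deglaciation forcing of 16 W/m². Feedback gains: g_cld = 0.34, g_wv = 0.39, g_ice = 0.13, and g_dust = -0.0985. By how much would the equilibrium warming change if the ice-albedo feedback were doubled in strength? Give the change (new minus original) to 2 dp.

Original: g = 0.7615, ΔT = 4.6/(1−0.7615) = 19.2872 °C.
With doubled ice-albedo: g' = 0.8915, ΔT' = 4.6/(1−0.8915) = 42.3963 °C.
Change = 42.3963 − 19.2872 = 23.11 °C.

23.11 °C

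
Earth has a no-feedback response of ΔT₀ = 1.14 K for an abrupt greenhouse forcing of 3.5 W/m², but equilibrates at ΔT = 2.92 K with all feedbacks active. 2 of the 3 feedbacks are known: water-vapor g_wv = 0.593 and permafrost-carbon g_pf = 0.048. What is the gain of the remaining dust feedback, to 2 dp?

Amplification A = ΔT/ΔT₀ = 2.92/1.14 = 2.561.
Total gain g = 1 − 1/A = 1 − 1/2.561 = 0.6095.
Known gains sum to 0.593 + 0.048 = 0.641.
g_dust = 0.6095 − 0.641 = -0.03.

-0.03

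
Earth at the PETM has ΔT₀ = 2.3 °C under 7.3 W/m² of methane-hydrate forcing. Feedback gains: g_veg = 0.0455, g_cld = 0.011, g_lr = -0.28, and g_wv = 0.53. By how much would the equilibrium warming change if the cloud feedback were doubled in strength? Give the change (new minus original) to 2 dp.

Original: g = 0.3065, ΔT = 2.3/(1−0.3065) = 3.3165 °C.
With doubled cloud: g' = 0.3175, ΔT' = 2.3/(1−0.3175) = 3.3700 °C.
Change = 3.3700 − 3.3165 = 0.05 °C.

0.05 °C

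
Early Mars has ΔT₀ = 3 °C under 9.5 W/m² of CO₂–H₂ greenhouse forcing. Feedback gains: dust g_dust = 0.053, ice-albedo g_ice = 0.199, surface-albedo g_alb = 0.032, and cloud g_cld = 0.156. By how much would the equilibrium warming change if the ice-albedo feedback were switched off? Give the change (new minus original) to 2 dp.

-1.40 °C

Original: g = 0.44, ΔT = 3/(1−0.44) = 5.3571 °C.
Without ice-albedo: g' = 0.241, ΔT' = 3/(1−0.241) = 3.9526 °C.
Change = 3.9526 − 5.3571 = -1.40 °C.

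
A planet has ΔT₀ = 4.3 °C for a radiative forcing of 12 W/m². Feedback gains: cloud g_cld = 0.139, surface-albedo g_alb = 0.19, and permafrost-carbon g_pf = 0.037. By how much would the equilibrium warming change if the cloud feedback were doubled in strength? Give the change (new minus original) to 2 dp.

1.90 °C

Original: g = 0.366, ΔT = 4.3/(1−0.366) = 6.7823 °C.
With doubled cloud: g' = 0.505, ΔT' = 4.3/(1−0.505) = 8.6869 °C.
Change = 8.6869 − 6.7823 = 1.90 °C.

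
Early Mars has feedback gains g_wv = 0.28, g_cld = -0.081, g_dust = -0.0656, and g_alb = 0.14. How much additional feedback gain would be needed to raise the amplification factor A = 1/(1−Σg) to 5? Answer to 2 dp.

Current total gain = 0.2734.
Target gain for A = 5: g* = 1 − 1/5 = 0.8.
Additional gain needed = 0.8 − 0.2734 = 0.53.

0.53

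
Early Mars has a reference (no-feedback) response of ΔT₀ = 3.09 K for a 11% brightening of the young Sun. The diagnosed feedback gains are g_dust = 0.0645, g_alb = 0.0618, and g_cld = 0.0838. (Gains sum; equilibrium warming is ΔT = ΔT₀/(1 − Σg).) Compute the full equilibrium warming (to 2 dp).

3.91 K

Total gain g = 0.0645 + 0.0618 + 0.0838 = 0.2101.
Amplification A = 1/(1 − 0.2101) = 1.266.
ΔT = 3.09 × 1.266 = 3.91 K.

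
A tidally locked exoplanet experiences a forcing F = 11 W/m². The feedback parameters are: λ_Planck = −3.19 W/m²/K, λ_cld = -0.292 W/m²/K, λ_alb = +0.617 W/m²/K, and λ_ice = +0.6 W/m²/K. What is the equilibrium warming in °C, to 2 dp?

Net feedback parameter λ = (−3.19) + (-0.292) + (+0.617) + (+0.6) = -2.265 W/m²/K.
ΔT = −F/λ = −11/(-2.265) = 4.86 °C.

4.86 °C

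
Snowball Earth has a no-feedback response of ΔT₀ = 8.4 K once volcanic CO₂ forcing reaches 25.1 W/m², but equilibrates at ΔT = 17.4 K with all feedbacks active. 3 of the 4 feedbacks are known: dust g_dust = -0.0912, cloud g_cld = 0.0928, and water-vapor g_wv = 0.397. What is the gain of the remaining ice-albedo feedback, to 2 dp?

Amplification A = ΔT/ΔT₀ = 17.4/8.4 = 2.071.
Total gain g = 1 − 1/A = 1 − 1/2.071 = 0.5171.
Known gains sum to -0.0912 + 0.0928 + 0.397 = 0.3986.
g_ice = 0.5171 − 0.3986 = 0.12.

0.12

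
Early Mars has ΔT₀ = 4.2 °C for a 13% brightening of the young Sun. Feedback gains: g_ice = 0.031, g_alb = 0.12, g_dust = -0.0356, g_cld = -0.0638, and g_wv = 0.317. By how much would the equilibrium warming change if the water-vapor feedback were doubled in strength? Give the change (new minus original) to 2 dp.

Original: g = 0.3686, ΔT = 4.2/(1−0.3686) = 6.6519 °C.
With doubled water-vapor: g' = 0.6856, ΔT' = 4.2/(1−0.6856) = 13.3588 °C.
Change = 13.3588 − 6.6519 = 6.71 °C.

6.71 °C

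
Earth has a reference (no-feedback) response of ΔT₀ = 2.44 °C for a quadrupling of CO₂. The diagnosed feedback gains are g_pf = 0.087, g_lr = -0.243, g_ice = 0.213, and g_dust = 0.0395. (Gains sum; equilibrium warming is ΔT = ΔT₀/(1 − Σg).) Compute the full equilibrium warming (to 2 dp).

2.70 °C

Total gain g = 0.087 − 0.243 + 0.213 + 0.0395 = 0.0965.
Amplification A = 1/(1 − 0.0965) = 1.107.
ΔT = 2.44 × 1.107 = 2.70 °C.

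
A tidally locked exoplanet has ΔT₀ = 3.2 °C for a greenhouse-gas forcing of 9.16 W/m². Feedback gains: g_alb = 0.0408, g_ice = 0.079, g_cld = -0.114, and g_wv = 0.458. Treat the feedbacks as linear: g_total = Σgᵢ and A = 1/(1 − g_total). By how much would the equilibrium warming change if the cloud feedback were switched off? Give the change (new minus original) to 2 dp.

1.61 °C

Original: g = 0.4638, ΔT = 3.2/(1−0.4638) = 5.9679 °C.
Without cloud: g' = 0.5778, ΔT' = 3.2/(1−0.5778) = 7.5793 °C.
Change = 7.5793 − 5.9679 = 1.61 °C.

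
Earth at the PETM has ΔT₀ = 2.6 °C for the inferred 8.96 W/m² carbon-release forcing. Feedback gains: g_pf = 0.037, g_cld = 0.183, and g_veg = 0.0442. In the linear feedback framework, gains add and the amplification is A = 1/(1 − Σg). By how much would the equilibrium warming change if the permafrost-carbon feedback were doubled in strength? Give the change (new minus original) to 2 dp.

0.19 °C

Original: g = 0.2642, ΔT = 2.6/(1−0.2642) = 3.5336 °C.
With doubled permafrost-carbon: g' = 0.3012, ΔT' = 2.6/(1−0.3012) = 3.7207 °C.
Change = 3.7207 − 3.5336 = 0.19 °C.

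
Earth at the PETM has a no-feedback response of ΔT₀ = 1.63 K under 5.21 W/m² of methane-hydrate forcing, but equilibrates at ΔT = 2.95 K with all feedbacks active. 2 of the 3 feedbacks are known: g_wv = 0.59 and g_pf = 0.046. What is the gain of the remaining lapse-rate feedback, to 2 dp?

-0.19

Amplification A = ΔT/ΔT₀ = 2.95/1.63 = 1.81.
Total gain g = 1 − 1/A = 1 − 1/1.81 = 0.4475.
Known gains sum to 0.59 + 0.046 = 0.636.
g_lr = 0.4475 − 0.636 = -0.19.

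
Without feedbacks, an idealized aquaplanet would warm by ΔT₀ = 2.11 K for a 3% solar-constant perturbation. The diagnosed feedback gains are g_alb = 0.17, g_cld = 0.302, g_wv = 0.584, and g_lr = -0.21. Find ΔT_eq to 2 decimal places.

13.70 K

Total gain g = 0.17 + 0.302 + 0.584 − 0.21 = 0.846.
Amplification A = 1/(1 − 0.846) = 6.494.
ΔT = 2.11 × 6.494 = 13.70 K.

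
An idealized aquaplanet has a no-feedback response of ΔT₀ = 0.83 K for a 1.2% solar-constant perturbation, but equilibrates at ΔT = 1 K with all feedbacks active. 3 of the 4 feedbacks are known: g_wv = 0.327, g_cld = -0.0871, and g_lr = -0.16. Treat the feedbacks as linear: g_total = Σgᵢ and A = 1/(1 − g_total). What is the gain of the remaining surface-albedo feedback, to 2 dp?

0.09

Amplification A = ΔT/ΔT₀ = 1/0.83 = 1.205.
Total gain g = 1 − 1/A = 1 − 1/1.205 = 0.1701.
Known gains sum to 0.327 − 0.0871 − 0.16 = 0.0799.
g_alb = 0.1701 − 0.0799 = 0.09.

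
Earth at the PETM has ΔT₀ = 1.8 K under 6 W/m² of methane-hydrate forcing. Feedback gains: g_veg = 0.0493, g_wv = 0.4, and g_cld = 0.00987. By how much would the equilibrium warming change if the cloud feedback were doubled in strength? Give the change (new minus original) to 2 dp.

Original: g = 0.45917, ΔT = 1.8/(1−0.45917) = 3.3282 K.
With doubled cloud: g' = 0.46904, ΔT' = 1.8/(1−0.46904) = 3.3901 K.
Change = 3.3901 − 3.3282 = 0.06 K.

0.06 K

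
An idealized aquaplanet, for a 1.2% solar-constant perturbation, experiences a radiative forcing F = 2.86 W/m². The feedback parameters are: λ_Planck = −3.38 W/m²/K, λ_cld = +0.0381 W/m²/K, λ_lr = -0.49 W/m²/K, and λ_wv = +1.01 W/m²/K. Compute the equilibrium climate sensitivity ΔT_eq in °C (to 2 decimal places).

Net feedback parameter λ = (−3.38) + (+0.0381) + (-0.49) + (+1.01) = -2.8219 W/m²/K.
ΔT = −F/λ = −2.86/(-2.8219) = 1.01 °C.

1.01 °C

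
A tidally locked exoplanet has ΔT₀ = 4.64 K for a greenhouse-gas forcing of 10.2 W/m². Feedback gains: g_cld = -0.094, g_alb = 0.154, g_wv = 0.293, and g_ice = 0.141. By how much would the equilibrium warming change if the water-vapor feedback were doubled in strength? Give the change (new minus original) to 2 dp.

Original: g = 0.494, ΔT = 4.64/(1−0.494) = 9.1700 K.
With doubled water-vapor: g' = 0.787, ΔT' = 4.64/(1−0.787) = 21.7840 K.
Change = 21.7840 − 9.1700 = 12.61 K.

12.61 K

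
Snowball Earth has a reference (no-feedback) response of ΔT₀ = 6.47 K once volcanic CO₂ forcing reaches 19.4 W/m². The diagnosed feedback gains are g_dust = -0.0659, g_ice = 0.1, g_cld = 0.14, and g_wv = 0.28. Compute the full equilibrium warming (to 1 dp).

Total gain g = -0.0659 + 0.1 + 0.14 + 0.28 = 0.4541.
Amplification A = 1/(1 − 0.4541) = 1.832.
ΔT = 6.47 × 1.832 = 11.9 K.

11.9 K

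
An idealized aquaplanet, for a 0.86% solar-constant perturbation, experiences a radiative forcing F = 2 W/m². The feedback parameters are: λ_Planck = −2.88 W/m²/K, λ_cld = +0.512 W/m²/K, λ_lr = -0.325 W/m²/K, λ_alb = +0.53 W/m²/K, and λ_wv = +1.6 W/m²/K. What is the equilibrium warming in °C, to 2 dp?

3.55 °C

Net feedback parameter λ = (−2.88) + (+0.512) + (-0.325) + (+0.53) + (+1.6) = -0.563 W/m²/K.
ΔT = −F/λ = −2/(-0.563) = 3.55 °C.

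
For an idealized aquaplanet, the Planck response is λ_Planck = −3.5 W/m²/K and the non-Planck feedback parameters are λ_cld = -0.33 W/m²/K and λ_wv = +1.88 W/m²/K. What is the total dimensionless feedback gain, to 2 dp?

Convert to gains: g_cld = -0.33/3.5 = -0.09429; g_wv = 1.88/3.5 = 0.5371.
Total gain g = 0.44281.

0.44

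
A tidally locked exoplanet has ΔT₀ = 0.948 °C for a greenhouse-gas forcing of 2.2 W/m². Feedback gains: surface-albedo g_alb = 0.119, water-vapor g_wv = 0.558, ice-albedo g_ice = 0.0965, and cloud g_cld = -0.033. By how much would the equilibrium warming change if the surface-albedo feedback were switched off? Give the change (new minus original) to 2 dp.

Original: g = 0.7405, ΔT = 0.948/(1−0.7405) = 3.6532 °C.
Without surface-albedo: g' = 0.6215, ΔT' = 0.948/(1−0.6215) = 2.5046 °C.
Change = 2.5046 − 3.6532 = -1.15 °C.

-1.15 °C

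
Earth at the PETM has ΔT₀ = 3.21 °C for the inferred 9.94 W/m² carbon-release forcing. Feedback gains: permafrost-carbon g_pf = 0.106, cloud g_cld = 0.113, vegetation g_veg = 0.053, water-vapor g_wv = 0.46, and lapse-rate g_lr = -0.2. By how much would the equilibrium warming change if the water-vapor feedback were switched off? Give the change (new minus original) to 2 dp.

Original: g = 0.532, ΔT = 3.21/(1−0.532) = 6.8590 °C.
Without water-vapor: g' = 0.072, ΔT' = 3.21/(1−0.072) = 3.4591 °C.
Change = 3.4591 − 6.8590 = -3.40 °C.

-3.40 °C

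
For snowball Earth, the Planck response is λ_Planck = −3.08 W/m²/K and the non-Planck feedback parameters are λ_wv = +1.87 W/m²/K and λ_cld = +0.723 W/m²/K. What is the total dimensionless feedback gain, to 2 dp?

0.84

Convert to gains: g_wv = 1.87/3.08 = 0.6071; g_cld = 0.723/3.08 = 0.2347.
Total gain g = 0.8418.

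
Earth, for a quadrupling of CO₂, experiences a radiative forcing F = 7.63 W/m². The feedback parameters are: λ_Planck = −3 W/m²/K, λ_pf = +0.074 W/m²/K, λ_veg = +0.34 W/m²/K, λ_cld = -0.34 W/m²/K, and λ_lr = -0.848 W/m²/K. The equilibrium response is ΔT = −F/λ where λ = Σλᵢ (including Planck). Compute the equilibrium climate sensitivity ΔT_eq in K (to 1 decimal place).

Net feedback parameter λ = (−3) + (+0.074) + (+0.34) + (-0.34) + (-0.848) = -3.774 W/m²/K.
ΔT = −F/λ = −7.63/(-3.774) = 2.0 K.

2.0 K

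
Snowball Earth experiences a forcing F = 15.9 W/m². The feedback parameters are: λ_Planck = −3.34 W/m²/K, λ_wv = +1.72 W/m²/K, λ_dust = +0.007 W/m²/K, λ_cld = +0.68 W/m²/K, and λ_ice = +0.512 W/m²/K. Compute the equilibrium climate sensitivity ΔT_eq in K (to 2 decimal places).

37.77 K

Net feedback parameter λ = (−3.34) + (+1.72) + (+0.007) + (+0.68) + (+0.512) = -0.421 W/m²/K.
ΔT = −F/λ = −15.9/(-0.421) = 37.77 K.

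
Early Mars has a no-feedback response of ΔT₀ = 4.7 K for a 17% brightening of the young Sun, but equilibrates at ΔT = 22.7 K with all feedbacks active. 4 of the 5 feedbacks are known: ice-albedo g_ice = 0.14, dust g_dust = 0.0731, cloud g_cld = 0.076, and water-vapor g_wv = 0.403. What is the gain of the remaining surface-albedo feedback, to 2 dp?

0.10

Amplification A = ΔT/ΔT₀ = 22.7/4.7 = 4.83.
Total gain g = 1 − 1/A = 1 − 1/4.83 = 0.793.
Known gains sum to 0.14 + 0.0731 + 0.076 + 0.403 = 0.6921.
g_alb = 0.793 − 0.6921 = 0.10.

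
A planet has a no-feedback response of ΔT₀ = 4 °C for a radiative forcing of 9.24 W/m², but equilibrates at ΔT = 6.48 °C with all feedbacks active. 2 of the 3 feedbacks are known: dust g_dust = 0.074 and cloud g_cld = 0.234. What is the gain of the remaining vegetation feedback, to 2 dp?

Amplification A = ΔT/ΔT₀ = 6.48/4 = 1.62.
Total gain g = 1 − 1/A = 1 − 1/1.62 = 0.3827.
Known gains sum to 0.074 + 0.234 = 0.308.
g_veg = 0.3827 − 0.308 = 0.07.

0.07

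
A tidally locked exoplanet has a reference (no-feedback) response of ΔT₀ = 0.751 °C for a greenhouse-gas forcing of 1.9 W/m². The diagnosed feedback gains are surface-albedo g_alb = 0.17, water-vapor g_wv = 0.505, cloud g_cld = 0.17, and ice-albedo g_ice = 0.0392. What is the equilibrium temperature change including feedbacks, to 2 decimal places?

6.49 °C

Total gain g = 0.17 + 0.505 + 0.17 + 0.0392 = 0.8842.
Amplification A = 1/(1 − 0.8842) = 8.636.
ΔT = 0.751 × 8.636 = 6.49 °C.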